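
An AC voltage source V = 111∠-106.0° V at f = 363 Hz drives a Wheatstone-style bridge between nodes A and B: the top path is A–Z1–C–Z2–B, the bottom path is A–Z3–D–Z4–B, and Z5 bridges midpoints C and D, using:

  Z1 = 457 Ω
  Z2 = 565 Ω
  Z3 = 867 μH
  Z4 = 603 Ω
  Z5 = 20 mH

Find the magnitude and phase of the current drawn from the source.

Step 1 — Angular frequency: ω = 2π·f = 2π·363 = 2281 rad/s.
Step 2 — Component impedances:
  Z1: Z = R = 457 Ω
  Z2: Z = R = 565 Ω
  Z3: Z = jωL = j·2281·0.000867 = 0 + j1.977 Ω
  Z4: Z = R = 603 Ω
  Z5: Z = jωL = j·2281·0.02 = 0 + j45.62 Ω
Step 3 — Bridge requires nodal analysis (the Z5 bridge couples midpoints C and D, so the two paths cannot be reduced to a simple series/parallel combination). Setting node B to ground and injecting 1 A at node A, the 3-node admittance system at A, C, D solves to V_A = Z_AB = 293.6 + j13.87 Ω = 293.9∠2.7° Ω.
Step 4 — Source phasor: V = 111∠-106.0° V = -30.6 - j106.7 V.
Step 5 — Ohm's law: I = V / Z_total = (-30.6 - j106.7) / (293.6 + j13.87) = -0.1211 - j0.3578 A.
Step 6 — Convert to polar: |I| = 0.3777 A, ∠I = -108.7°.

I = 0.3777∠-108.7° A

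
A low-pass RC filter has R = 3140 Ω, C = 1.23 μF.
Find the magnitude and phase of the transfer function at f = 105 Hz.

Step 1 — Angular frequency: ω = 2π·105 = 659.7 rad/s.
Step 2 — Transfer function: H(jω) = 1/(1 + jωRC).
Step 3 — Denominator: 1 + jωRC = 1 + j·659.7·3140·1.23e-06 = 1 + j2.548.
Step 4 — H = 0.1335 - j0.3401.
Step 5 — Magnitude: |H| = 0.3653 (-8.7 dB); phase: φ = -68.6°.

|H| = 0.3653 (-8.7 dB), φ = -68.6°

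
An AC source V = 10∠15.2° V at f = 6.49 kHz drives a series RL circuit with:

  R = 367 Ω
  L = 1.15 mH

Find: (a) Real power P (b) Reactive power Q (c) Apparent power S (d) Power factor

Step 1 — Angular frequency: ω = 2π·f = 2π·6490 = 4.078e+04 rad/s.
Step 2 — Component impedances:
  R: Z = R = 367 Ω
  L: Z = jωL = j·4.078e+04·0.00115 = 0 + j46.89 Ω
Step 3 — Series combination: Z_total = R + L = 367 + j46.89 Ω = 370∠7.3° Ω.
Step 4 — Source phasor: V = 10∠15.2° V = 9.65 + j2.622 V.
Step 5 — Current: I = V / Z = 0.02677 + j0.003723 A = 0.02703∠7.9° A.
Step 6 — Complex power: S = V·I* = 0.2681 + j0.03426 VA.
Step 7 — Real power: P = Re(S) = 0.2681 W.
Step 8 — Reactive power: Q = Im(S) = 0.03426 VAR.
Step 9 — Apparent power: |S| = 0.2703 VA.
Step 10 — Power factor: PF = P/|S| = 0.9919 (lagging).

(a) P = 0.2681 W  (b) Q = 0.03426 VAR  (c) S = 0.2703 VA  (d) PF = 0.9919 (lagging)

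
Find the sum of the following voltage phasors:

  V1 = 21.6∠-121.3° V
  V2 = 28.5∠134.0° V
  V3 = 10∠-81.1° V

Step 1 — Convert each phasor to rectangular form:
  V1 = 21.6·(cos(-121.3°) + j·sin(-121.3°)) = -11.22 - j18.46 V
  V2 = 28.5·(cos(134.0°) + j·sin(134.0°)) = -19.8 + j20.5 V
  V3 = 10·(cos(-81.1°) + j·sin(-81.1°)) = 1.547 - j9.88 V
Step 2 — Sum components: V_total = -29.47 - j7.835 V.
Step 3 — Convert to polar: |V_total| = 30.5 V, ∠V_total = -165.1°.

V_total = 30.5∠-165.1° V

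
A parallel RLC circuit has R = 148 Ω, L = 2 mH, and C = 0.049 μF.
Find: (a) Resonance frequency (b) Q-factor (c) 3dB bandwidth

Step 1 — Resonance: ω₀ = 1/√(LC) = 1/√(0.002·4.9e-08) = 1.01e+05 rad/s.
Step 2 — f₀ = ω₀/(2π) = 1.608e+04 Hz.
Step 3 — Parallel Q: Q = R/(ω₀L) = 148/(1.01e+05·0.002) = 0.7326.
Step 4 — Bandwidth: Δω = ω₀/Q = 1.379e+05 rad/s; BW = Δω/(2π) = 2.195e+04 Hz.

(a) f₀ = 1.608e+04 Hz  (b) Q = 0.7326  (c) BW = 2.195e+04 Hz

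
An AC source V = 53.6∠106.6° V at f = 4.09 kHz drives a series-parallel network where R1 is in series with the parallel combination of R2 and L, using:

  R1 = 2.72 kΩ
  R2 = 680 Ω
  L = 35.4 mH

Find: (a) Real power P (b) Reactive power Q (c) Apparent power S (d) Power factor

Step 1 — Angular frequency: ω = 2π·f = 2π·4090 = 2.57e+04 rad/s.
Step 2 — Component impedances:
  R1: Z = R = 2720 Ω
  R2: Z = R = 680 Ω
  L: Z = jωL = j·2.57e+04·0.0354 = 0 + j909.7 Ω
Step 3 — Parallel branch: R2 || L = 1/(1/R2 + 1/L) = 436.3 + j326.1 Ω.
Step 4 — Series with R1: Z_total = R1 + (R2 || L) = 3156 + j326.1 Ω = 3173∠5.9° Ω.
Step 5 — Source phasor: V = 53.6∠106.6° V = -15.31 + j51.37 V.
Step 6 — Current: I = V / Z = -0.003137 + j0.0166 A = 0.01689∠100.7° A.
Step 7 — Complex power: S = V·I* = 0.9006 + j0.09305 VA.
Step 8 — Real power: P = Re(S) = 0.9006 W.
Step 9 — Reactive power: Q = Im(S) = 0.09305 VAR.
Step 10 — Apparent power: |S| = 0.9054 VA.
Step 11 — Power factor: PF = P/|S| = 0.9947 (lagging).

(a) P = 0.9006 W  (b) Q = 0.09305 VAR  (c) S = 0.9054 VA  (d) PF = 0.9947 (lagging)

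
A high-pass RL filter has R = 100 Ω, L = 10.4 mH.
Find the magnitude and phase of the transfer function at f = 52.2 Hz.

Step 1 — Angular frequency: ω = 2π·52.2 = 328 rad/s.
Step 2 — Transfer function: H(jω) = jωL/(R + jωL).
Step 3 — Numerator jωL = j·3.411; denominator R + jωL = 100 + j3.411.
Step 4 — H = 0.001162 + j0.03407.
Step 5 — Magnitude: |H| = 0.03409 (-29.3 dB); phase: φ = 88.0°.

|H| = 0.03409 (-29.3 dB), φ = 88.0°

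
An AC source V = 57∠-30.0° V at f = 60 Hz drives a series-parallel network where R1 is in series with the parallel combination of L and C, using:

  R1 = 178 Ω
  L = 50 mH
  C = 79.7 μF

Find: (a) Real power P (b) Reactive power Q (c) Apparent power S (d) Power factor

Step 1 — Angular frequency: ω = 2π·f = 2π·60 = 377 rad/s.
Step 2 — Component impedances:
  R1: Z = R = 178 Ω
  L: Z = jωL = j·377·0.05 = 0 + j18.85 Ω
  C: Z = 1/(jωC) = -j/(ω·C) = 0 - j33.28 Ω
Step 3 — Parallel branch: L || C = 1/(1/L + 1/C) = 0 + j43.47 Ω.
Step 4 — Series with R1: Z_total = R1 + (L || C) = 178 + j43.47 Ω = 183.2∠13.7° Ω.
Step 5 — Source phasor: V = 57∠-30.0° V = 49.36 - j28.5 V.
Step 6 — Current: I = V / Z = 0.2248 - j0.215 A = 0.3111∠-43.7° A.
Step 7 — Complex power: S = V·I* = 17.23 + j4.207 VA.
Step 8 — Real power: P = Re(S) = 17.23 W.
Step 9 — Reactive power: Q = Im(S) = 4.207 VAR.
Step 10 — Apparent power: |S| = 17.73 VA.
Step 11 — Power factor: PF = P/|S| = 0.9715 (lagging).

(a) P = 17.23 W  (b) Q = 4.207 VAR  (c) S = 17.73 VA  (d) PF = 0.9715 (lagging)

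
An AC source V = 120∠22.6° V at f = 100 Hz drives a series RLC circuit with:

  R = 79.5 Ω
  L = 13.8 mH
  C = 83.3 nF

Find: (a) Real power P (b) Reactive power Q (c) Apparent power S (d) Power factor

Step 1 — Angular frequency: ω = 2π·f = 2π·100 = 628.3 rad/s.
Step 2 — Component impedances:
  R: Z = R = 79.5 Ω
  L: Z = jωL = j·628.3·0.0138 = 0 + j8.671 Ω
  C: Z = 1/(jωC) = -j/(ω·C) = 0 - j1.911e+04 Ω
Step 3 — Series combination: Z_total = R + L + C = 79.5 - j1.91e+04 Ω = 1.91e+04∠-89.8° Ω.
Step 4 — Source phasor: V = 120∠22.6° V = 110.8 + j46.12 V.
Step 5 — Current: I = V / Z = -0.002391 + j0.005811 A = 0.006283∠112.4° A.
Step 6 — Complex power: S = V·I* = 0.003139 - j0.754 VA.
Step 7 — Real power: P = Re(S) = 0.003139 W.
Step 8 — Reactive power: Q = Im(S) = -0.754 VAR.
Step 9 — Apparent power: |S| = 0.754 VA.
Step 10 — Power factor: PF = P/|S| = 0.004163 (leading).

(a) P = 0.003139 W  (b) Q = -0.754 VAR  (c) S = 0.754 VA  (d) PF = 0.004163 (leading)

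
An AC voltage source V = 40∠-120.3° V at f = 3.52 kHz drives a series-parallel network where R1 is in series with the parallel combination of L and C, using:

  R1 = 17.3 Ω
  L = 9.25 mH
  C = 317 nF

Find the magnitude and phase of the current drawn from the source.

Step 1 — Angular frequency: ω = 2π·f = 2π·3520 = 2.212e+04 rad/s.
Step 2 — Component impedances:
  R1: Z = R = 17.3 Ω
  L: Z = jωL = j·2.212e+04·0.00925 = 0 + j204.6 Ω
  C: Z = 1/(jωC) = -j/(ω·C) = 0 - j142.6 Ω
Step 3 — Parallel branch: L || C = 1/(1/L + 1/C) = 0 - j471 Ω.
Step 4 — Series with R1: Z_total = R1 + (L || C) = 17.3 - j471 Ω = 471.4∠-87.9° Ω.
Step 5 — Source phasor: V = 40∠-120.3° V = -20.18 - j34.54 V.
Step 6 — Ohm's law: I = V / Z_total = (-20.18 - j34.54) / (17.3 - j471) = 0.07165 - j0.04548 A.
Step 7 — Convert to polar: |I| = 0.08486 A, ∠I = -32.4°.

I = 0.08486∠-32.4° A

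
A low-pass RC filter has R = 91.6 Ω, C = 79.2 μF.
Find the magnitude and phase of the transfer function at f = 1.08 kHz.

Step 1 — Angular frequency: ω = 2π·1080 = 6786 rad/s.
Step 2 — Transfer function: H(jω) = 1/(1 + jωRC).
Step 3 — Denominator: 1 + jωRC = 1 + j·6786·91.6·7.92e-05 = 1 + j49.23.
Step 4 — H = 0.0004125 - j0.0203.
Step 5 — Magnitude: |H| = 0.02031 (-33.8 dB); phase: φ = -88.8°.

|H| = 0.02031 (-33.8 dB), φ = -88.8°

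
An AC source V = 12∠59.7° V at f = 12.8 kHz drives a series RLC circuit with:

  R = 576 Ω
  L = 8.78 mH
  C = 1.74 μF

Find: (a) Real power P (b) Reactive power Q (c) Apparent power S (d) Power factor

Step 1 — Angular frequency: ω = 2π·f = 2π·1.28e+04 = 8.042e+04 rad/s.
Step 2 — Component impedances:
  R: Z = R = 576 Ω
  L: Z = jωL = j·8.042e+04·0.00878 = 0 + j706.1 Ω
  C: Z = 1/(jωC) = -j/(ω·C) = 0 - j7.146 Ω
Step 3 — Series combination: Z_total = R + L + C = 576 + j699 Ω = 905.7∠50.5° Ω.
Step 4 — Source phasor: V = 12∠59.7° V = 6.054 + j10.36 V.
Step 5 — Current: I = V / Z = 0.01308 + j0.002116 A = 0.01325∠9.2° A.
Step 6 — Complex power: S = V·I* = 0.1011 + j0.1227 VA.
Step 7 — Real power: P = Re(S) = 0.1011 W.
Step 8 — Reactive power: Q = Im(S) = 0.1227 VAR.
Step 9 — Apparent power: |S| = 0.159 VA.
Step 10 — Power factor: PF = P/|S| = 0.6359 (lagging).

(a) P = 0.1011 W  (b) Q = 0.1227 VAR  (c) S = 0.159 VA  (d) PF = 0.6359 (lagging)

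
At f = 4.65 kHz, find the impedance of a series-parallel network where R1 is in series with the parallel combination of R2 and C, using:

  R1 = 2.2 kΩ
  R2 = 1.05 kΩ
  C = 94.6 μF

Step 1 — Angular frequency: ω = 2π·f = 2π·4650 = 2.922e+04 rad/s.
Step 2 — Component impedances:
  R1: Z = R = 2200 Ω
  R2: Z = R = 1050 Ω
  C: Z = 1/(jωC) = -j/(ω·C) = 0 - j0.3618 Ω
Step 3 — Parallel branch: R2 || C = 1/(1/R2 + 1/C) = 0.0001247 - j0.3618 Ω.
Step 4 — Series with R1: Z_total = R1 + (R2 || C) = 2200 - j0.3618 Ω = 2200∠-0.0° Ω.

Z = 2200 - j0.3618 Ω = 2200∠-0.0° Ω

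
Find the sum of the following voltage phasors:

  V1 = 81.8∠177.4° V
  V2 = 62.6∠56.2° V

Step 1 — Convert each phasor to rectangular form:
  V1 = 81.8·(cos(177.4°) + j·sin(177.4°)) = -81.72 + j3.711 V
  V2 = 62.6·(cos(56.2°) + j·sin(56.2°)) = 34.82 + j52.02 V
Step 2 — Sum components: V_total = -46.89 + j55.73 V.
Step 3 — Convert to polar: |V_total| = 72.83 V, ∠V_total = 130.1°.

V_total = 72.83∠130.1° V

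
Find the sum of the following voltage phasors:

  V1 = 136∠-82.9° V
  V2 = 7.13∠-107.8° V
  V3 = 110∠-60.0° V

Step 1 — Convert each phasor to rectangular form:
  V1 = 136·(cos(-82.9°) + j·sin(-82.9°)) = 16.81 - j135 V
  V2 = 7.13·(cos(-107.8°) + j·sin(-107.8°)) = -2.18 - j6.789 V
  V3 = 110·(cos(-60.0°) + j·sin(-60.0°)) = 55 - j95.26 V
Step 2 — Sum components: V_total = 69.63 - j237 V.
Step 3 — Convert to polar: |V_total| = 247 V, ∠V_total = -73.6°.

V_total = 247∠-73.6° V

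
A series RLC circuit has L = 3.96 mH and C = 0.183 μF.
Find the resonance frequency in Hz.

Step 1 — Resonance condition Im(Z)=0 gives ω₀ = 1/√(LC).
Step 2 — ω₀ = 1/√(0.00396·1.83e-07) = 3.715e+04 rad/s.
Step 3 — f₀ = ω₀/(2π) = 5912 Hz.

f₀ = 5912 Hz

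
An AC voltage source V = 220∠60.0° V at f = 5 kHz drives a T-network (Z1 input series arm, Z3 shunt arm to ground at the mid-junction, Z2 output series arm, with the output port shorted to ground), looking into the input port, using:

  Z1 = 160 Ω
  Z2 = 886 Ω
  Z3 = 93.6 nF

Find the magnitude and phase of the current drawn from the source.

Step 1 — Angular frequency: ω = 2π·f = 2π·5000 = 3.142e+04 rad/s.
Step 2 — Component impedances:
  Z1: Z = R = 160 Ω
  Z2: Z = R = 886 Ω
  Z3: Z = 1/(jωC) = -j/(ω·C) = 0 - j340.1 Ω
Step 3 — With the output port shorted to ground, the output series arm Z2 runs from the junction to ground; the shunt arm Z3 also runs from the junction to ground. They appear in parallel: Z3 || Z2 = 113.8 - j296.4 Ω.
Step 4 — Series with input arm Z1: Z_in = Z1 + (Z3 || Z2) = 273.8 - j296.4 Ω = 403.5∠-47.3° Ω.
Step 5 — Source phasor: V = 220∠60.0° V = 110 + j190.5 V.
Step 6 — Ohm's law: I = V / Z_total = (110 + j190.5) / (273.8 - j296.4) = -0.1619 + j0.5206 A.
Step 7 — Convert to polar: |I| = 0.5452 A, ∠I = 107.3°.

I = 0.5452∠107.3° A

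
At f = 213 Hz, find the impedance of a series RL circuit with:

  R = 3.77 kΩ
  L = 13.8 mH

Step 1 — Angular frequency: ω = 2π·f = 2π·213 = 1338 rad/s.
Step 2 — Component impedances:
  R: Z = R = 3770 Ω
  L: Z = jωL = j·1338·0.0138 = 0 + j18.47 Ω
Step 3 — Series combination: Z_total = R + L = 3770 + j18.47 Ω = 3770∠0.3° Ω.

Z = 3770 + j18.47 Ω = 3770∠0.3° Ω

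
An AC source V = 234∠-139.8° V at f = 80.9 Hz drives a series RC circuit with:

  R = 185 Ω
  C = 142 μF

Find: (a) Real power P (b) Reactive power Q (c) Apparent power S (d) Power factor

Step 1 — Angular frequency: ω = 2π·f = 2π·80.9 = 508.3 rad/s.
Step 2 — Component impedances:
  R: Z = R = 185 Ω
  C: Z = 1/(jωC) = -j/(ω·C) = 0 - j13.85 Ω
Step 3 — Series combination: Z_total = R + C = 185 - j13.85 Ω = 185.5∠-4.3° Ω.
Step 4 — Source phasor: V = 234∠-139.8° V = -178.7 - j151 V.
Step 5 — Current: I = V / Z = -0.8999 - j0.8838 A = 1.261∠-135.5° A.
Step 6 — Complex power: S = V·I* = 294.3 - j22.04 VA.
Step 7 — Real power: P = Re(S) = 294.3 W.
Step 8 — Reactive power: Q = Im(S) = -22.04 VAR.
Step 9 — Apparent power: |S| = 295.2 VA.
Step 10 — Power factor: PF = P/|S| = 0.9972 (leading).

(a) P = 294.3 W  (b) Q = -22.04 VAR  (c) S = 295.2 VA  (d) PF = 0.9972 (leading)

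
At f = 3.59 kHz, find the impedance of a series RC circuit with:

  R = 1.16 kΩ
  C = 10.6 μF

Step 1 — Angular frequency: ω = 2π·f = 2π·3590 = 2.256e+04 rad/s.
Step 2 — Component impedances:
  R: Z = R = 1160 Ω
  C: Z = 1/(jωC) = -j/(ω·C) = 0 - j4.182 Ω
Step 3 — Series combination: Z_total = R + C = 1160 - j4.182 Ω = 1160∠-0.2° Ω.

Z = 1160 - j4.182 Ω = 1160∠-0.2° Ω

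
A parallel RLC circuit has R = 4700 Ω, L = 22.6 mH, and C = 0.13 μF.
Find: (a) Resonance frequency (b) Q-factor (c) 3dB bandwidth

Step 1 — Resonance: ω₀ = 1/√(LC) = 1/√(0.0226·1.3e-07) = 1.845e+04 rad/s.
Step 2 — f₀ = ω₀/(2π) = 2936 Hz.
Step 3 — Parallel Q: Q = R/(ω₀L) = 4700/(1.845e+04·0.0226) = 11.27.
Step 4 — Bandwidth: Δω = ω₀/Q = 1637 rad/s; BW = Δω/(2π) = 260.5 Hz.

(a) f₀ = 2936 Hz  (b) Q = 11.27  (c) BW = 260.5 Hz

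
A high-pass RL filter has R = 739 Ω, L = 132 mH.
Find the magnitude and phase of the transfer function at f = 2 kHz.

Step 1 — Angular frequency: ω = 2π·2000 = 1.257e+04 rad/s.
Step 2 — Transfer function: H(jω) = jωL/(R + jωL).
Step 3 — Numerator jωL = j·1659; denominator R + jωL = 739 + j1659.
Step 4 — H = 0.8344 + j0.3717.
Step 5 — Magnitude: |H| = 0.9134 (-0.8 dB); phase: φ = 24.0°.

|H| = 0.9134 (-0.8 dB), φ = 24.0°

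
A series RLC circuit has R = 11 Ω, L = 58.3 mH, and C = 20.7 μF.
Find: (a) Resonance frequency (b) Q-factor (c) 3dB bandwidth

Step 1 — Resonance condition Im(Z)=0 gives ω₀ = 1/√(LC).
Step 2 — ω₀ = 1/√(0.0583·2.07e-05) = 910.3 rad/s.
Step 3 — f₀ = ω₀/(2π) = 144.9 Hz.
Step 4 — Series Q: Q = ω₀L/R = 910.3·0.0583/11 = 4.825.
Step 5 — 3dB bandwidth: Δω = ω₀/Q = 188.7 rad/s; BW = Δω/(2π) = 30.03 Hz.

(a) f₀ = 144.9 Hz  (b) Q = 4.825  (c) BW = 30.03 Hz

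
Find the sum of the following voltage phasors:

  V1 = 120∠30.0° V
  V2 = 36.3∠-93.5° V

Step 1 — Convert each phasor to rectangular form:
  V1 = 120·(cos(30.0°) + j·sin(30.0°)) = 103.9 + j60 V
  V2 = 36.3·(cos(-93.5°) + j·sin(-93.5°)) = -2.216 - j36.23 V
Step 2 — Sum components: V_total = 101.7 + j23.77 V.
Step 3 — Convert to polar: |V_total| = 104.4 V, ∠V_total = 13.2°.

V_total = 104.4∠13.2° V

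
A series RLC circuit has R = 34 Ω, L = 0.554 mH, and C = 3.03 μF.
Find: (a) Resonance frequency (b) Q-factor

Step 1 — Resonance condition Im(Z)=0 gives ω₀ = 1/√(LC).
Step 2 — ω₀ = 1/√(0.000554·3.03e-06) = 2.441e+04 rad/s.
Step 3 — f₀ = ω₀/(2π) = 3885 Hz.
Step 4 — Series Q: Q = ω₀L/R = 2.441e+04·0.000554/34 = 0.3977.

(a) f₀ = 3885 Hz  (b) Q = 0.3977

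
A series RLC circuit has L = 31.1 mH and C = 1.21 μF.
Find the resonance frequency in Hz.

Step 1 — Resonance condition Im(Z)=0 gives ω₀ = 1/√(LC).
Step 2 — ω₀ = 1/√(0.0311·1.21e-06) = 5155 rad/s.
Step 3 — f₀ = ω₀/(2π) = 820.4 Hz.

f₀ = 820.4 Hz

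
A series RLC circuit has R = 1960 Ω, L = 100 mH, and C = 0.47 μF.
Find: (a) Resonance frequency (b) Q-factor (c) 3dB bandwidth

Step 1 — Resonance: ω₀ = 1/√(LC) = 1/√(0.1·4.7e-07) = 4613 rad/s.
Step 2 — f₀ = ω₀/(2π) = 734.1 Hz.
Step 3 — Series Q: Q = ω₀L/R = 4613·0.1/1960 = 0.2353.
Step 4 — Bandwidth: Δω = ω₀/Q = 1.96e+04 rad/s; BW = Δω/(2π) = 3119 Hz.

(a) f₀ = 734.1 Hz  (b) Q = 0.2353  (c) BW = 3119 Hz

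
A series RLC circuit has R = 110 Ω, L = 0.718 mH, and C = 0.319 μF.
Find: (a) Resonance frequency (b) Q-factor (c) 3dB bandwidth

Step 1 — Resonance condition Im(Z)=0 gives ω₀ = 1/√(LC).
Step 2 — ω₀ = 1/√(0.000718·3.19e-07) = 6.608e+04 rad/s.
Step 3 — f₀ = ω₀/(2π) = 1.052e+04 Hz.
Step 4 — Series Q: Q = ω₀L/R = 6.608e+04·0.000718/110 = 0.4313.
Step 5 — 3dB bandwidth: Δω = ω₀/Q = 1.532e+05 rad/s; BW = Δω/(2π) = 2.438e+04 Hz.

(a) f₀ = 1.052e+04 Hz  (b) Q = 0.4313  (c) BW = 2.438e+04 Hz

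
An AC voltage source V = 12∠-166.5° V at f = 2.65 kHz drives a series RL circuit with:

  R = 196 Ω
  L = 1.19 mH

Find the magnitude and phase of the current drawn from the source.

Step 1 — Angular frequency: ω = 2π·f = 2π·2650 = 1.665e+04 rad/s.
Step 2 — Component impedances:
  R: Z = R = 196 Ω
  L: Z = jωL = j·1.665e+04·0.00119 = 0 + j19.81 Ω
Step 3 — Series combination: Z_total = R + L = 196 + j19.81 Ω = 197∠5.8° Ω.
Step 4 — Source phasor: V = 12∠-166.5° V = -11.67 - j2.801 V.
Step 5 — Ohm's law: I = V / Z_total = (-11.67 - j2.801) / (196 + j19.81) = -0.06036 - j0.008191 A.
Step 6 — Convert to polar: |I| = 0.06091 A, ∠I = -172.3°.

I = 0.06091∠-172.3° A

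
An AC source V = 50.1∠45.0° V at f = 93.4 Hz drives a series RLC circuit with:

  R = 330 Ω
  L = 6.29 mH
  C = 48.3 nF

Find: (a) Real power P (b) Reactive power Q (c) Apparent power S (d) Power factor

Step 1 — Angular frequency: ω = 2π·f = 2π·93.4 = 586.8 rad/s.
Step 2 — Component impedances:
  R: Z = R = 330 Ω
  L: Z = jωL = j·586.8·0.00629 = 0 + j3.691 Ω
  C: Z = 1/(jωC) = -j/(ω·C) = 0 - j3.528e+04 Ω
Step 3 — Series combination: Z_total = R + L + C = 330 - j3.528e+04 Ω = 3.528e+04∠-89.5° Ω.
Step 4 — Source phasor: V = 50.1∠45.0° V = 35.43 + j35.43 V.
Step 5 — Current: I = V / Z = -0.0009948 + j0.001014 A = 0.00142∠134.5° A.
Step 6 — Complex power: S = V·I* = 0.0006656 - j0.07115 VA.
Step 7 — Real power: P = Re(S) = 0.0006656 W.
Step 8 — Reactive power: Q = Im(S) = -0.07115 VAR.
Step 9 — Apparent power: |S| = 0.07115 VA.
Step 10 — Power factor: PF = P/|S| = 0.009354 (leading).

(a) P = 0.0006656 W  (b) Q = -0.07115 VAR  (c) S = 0.07115 VA  (d) PF = 0.009354 (leading)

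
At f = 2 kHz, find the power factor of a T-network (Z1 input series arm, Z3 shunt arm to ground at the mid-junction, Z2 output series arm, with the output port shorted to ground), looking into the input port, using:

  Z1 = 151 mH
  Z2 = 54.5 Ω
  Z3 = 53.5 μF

Step 1 — Angular frequency: ω = 2π·f = 2π·2000 = 1.257e+04 rad/s.
Step 2 — Component impedances:
  Z1: Z = jωL = j·1.257e+04·0.151 = 0 + j1898 Ω
  Z2: Z = R = 54.5 Ω
  Z3: Z = 1/(jωC) = -j/(ω·C) = 0 - j1.487 Ω
Step 3 — With the output port shorted to ground, the output series arm Z2 runs from the junction to ground; the shunt arm Z3 also runs from the junction to ground. They appear in parallel: Z3 || Z2 = 0.04057 - j1.486 Ω.
Step 4 — Series with input arm Z1: Z_in = Z1 + (Z3 || Z2) = 0.04057 + j1896 Ω = 1896∠90.0° Ω.
Step 5 — Power factor: PF = cos(φ) = Re(Z)/|Z| = 0.0405651/1896.04 = 2.139e-05.
Step 6 — Type: Im(Z) = 1896 ⇒ lagging (phase φ = 90.0°).

PF = 2.139e-05 (lagging, φ = 90.0°)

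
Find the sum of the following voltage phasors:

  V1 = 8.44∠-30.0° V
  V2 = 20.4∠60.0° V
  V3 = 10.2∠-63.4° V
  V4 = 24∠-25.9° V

Step 1 — Convert each phasor to rectangular form:
  V1 = 8.44·(cos(-30.0°) + j·sin(-30.0°)) = 7.309 - j4.22 V
  V2 = 20.4·(cos(60.0°) + j·sin(60.0°)) = 10.2 + j17.67 V
  V3 = 10.2·(cos(-63.4°) + j·sin(-63.4°)) = 4.567 - j9.12 V
  V4 = 24·(cos(-25.9°) + j·sin(-25.9°)) = 21.59 - j10.48 V
Step 2 — Sum components: V_total = 43.67 - j6.157 V.
Step 3 — Convert to polar: |V_total| = 44.1 V, ∠V_total = -8.0°.

V_total = 44.1∠-8.0° V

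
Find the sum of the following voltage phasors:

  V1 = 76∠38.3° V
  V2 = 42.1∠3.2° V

Step 1 — Convert each phasor to rectangular form:
  V1 = 76·(cos(38.3°) + j·sin(38.3°)) = 59.64 + j47.1 V
  V2 = 42.1·(cos(3.2°) + j·sin(3.2°)) = 42.03 + j2.35 V
Step 2 — Sum components: V_total = 101.7 + j49.45 V.
Step 3 — Convert to polar: |V_total| = 113.1 V, ∠V_total = 25.9°.

V_total = 113.1∠25.9° V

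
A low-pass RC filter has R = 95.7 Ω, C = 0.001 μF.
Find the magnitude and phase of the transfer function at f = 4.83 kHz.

Step 1 — Angular frequency: ω = 2π·4830 = 3.035e+04 rad/s.
Step 2 — Transfer function: H(jω) = 1/(1 + jωRC).
Step 3 — Denominator: 1 + jωRC = 1 + j·3.035e+04·95.7·1e-09 = 1 + j0.002904.
Step 4 — H = 1 - j0.002904.
Step 5 — Magnitude: |H| = 1 (-0.0 dB); phase: φ = -0.2°.

|H| = 1 (-0.0 dB), φ = -0.2°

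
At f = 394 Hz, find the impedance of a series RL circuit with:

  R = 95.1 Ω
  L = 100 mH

Step 1 — Angular frequency: ω = 2π·f = 2π·394 = 2476 rad/s.
Step 2 — Component impedances:
  R: Z = R = 95.1 Ω
  L: Z = jωL = j·2476·0.1 = 0 + j247.6 Ω
Step 3 — Series combination: Z_total = R + L = 95.1 + j247.6 Ω = 265.2∠69.0° Ω.

Z = 95.1 + j247.6 Ω = 265.2∠69.0° Ω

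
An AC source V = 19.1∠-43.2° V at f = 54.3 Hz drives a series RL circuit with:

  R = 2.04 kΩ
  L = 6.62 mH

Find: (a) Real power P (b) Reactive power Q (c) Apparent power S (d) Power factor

Step 1 — Angular frequency: ω = 2π·f = 2π·54.3 = 341.2 rad/s.
Step 2 — Component impedances:
  R: Z = R = 2040 Ω
  L: Z = jωL = j·341.2·0.00662 = 0 + j2.259 Ω
Step 3 — Series combination: Z_total = R + L = 2040 + j2.259 Ω = 2040∠0.1° Ω.
Step 4 — Source phasor: V = 19.1∠-43.2° V = 13.92 - j13.07 V.
Step 5 — Current: I = V / Z = 0.006818 - j0.006417 A = 0.009363∠-43.3° A.
Step 6 — Complex power: S = V·I* = 0.1788 + j0.000198 VA.
Step 7 — Real power: P = Re(S) = 0.1788 W.
Step 8 — Reactive power: Q = Im(S) = 0.000198 VAR.
Step 9 — Apparent power: |S| = 0.1788 VA.
Step 10 — Power factor: PF = P/|S| = 1 (lagging).

(a) P = 0.1788 W  (b) Q = 0.000198 VAR  (c) S = 0.1788 VA  (d) PF = 1 (lagging)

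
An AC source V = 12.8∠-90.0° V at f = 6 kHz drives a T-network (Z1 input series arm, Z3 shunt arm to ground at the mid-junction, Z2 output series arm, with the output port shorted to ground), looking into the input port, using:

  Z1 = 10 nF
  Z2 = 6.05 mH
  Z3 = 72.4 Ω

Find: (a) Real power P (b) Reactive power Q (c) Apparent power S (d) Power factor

Step 1 — Angular frequency: ω = 2π·f = 2π·6000 = 3.77e+04 rad/s.
Step 2 — Component impedances:
  Z1: Z = 1/(jωC) = -j/(ω·C) = 0 - j2653 Ω
  Z2: Z = jωL = j·3.77e+04·0.00605 = 0 + j228.1 Ω
  Z3: Z = R = 72.4 Ω
Step 3 — With the output port shorted to ground, the output series arm Z2 runs from the junction to ground; the shunt arm Z3 also runs from the junction to ground. They appear in parallel: Z3 || Z2 = 65.77 + j20.88 Ω.
Step 4 — Series with input arm Z1: Z_in = Z1 + (Z3 || Z2) = 65.77 - j2632 Ω = 2633∠-88.6° Ω.
Step 5 — Source phasor: V = 12.8∠-90.0° V = 0 - j12.8 V.
Step 6 — Current: I = V / Z = 0.004861 - j0.0001215 A = 0.004862∠-1.4° A.
Step 7 — Complex power: S = V·I* = 0.001555 - j0.06222 VA.
Step 8 — Real power: P = Re(S) = 0.001555 W.
Step 9 — Reactive power: Q = Im(S) = -0.06222 VAR.
Step 10 — Apparent power: |S| = 0.06224 VA.
Step 11 — Power factor: PF = P/|S| = 0.02498 (leading).

(a) P = 0.001555 W  (b) Q = -0.06222 VAR  (c) S = 0.06224 VA  (d) PF = 0.02498 (leading)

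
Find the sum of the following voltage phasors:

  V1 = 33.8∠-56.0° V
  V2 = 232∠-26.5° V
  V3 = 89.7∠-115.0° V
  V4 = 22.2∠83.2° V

Step 1 — Convert each phasor to rectangular form:
  V1 = 33.8·(cos(-56.0°) + j·sin(-56.0°)) = 18.9 - j28.02 V
  V2 = 232·(cos(-26.5°) + j·sin(-26.5°)) = 207.6 - j103.5 V
  V3 = 89.7·(cos(-115.0°) + j·sin(-115.0°)) = -37.91 - j81.3 V
  V4 = 22.2·(cos(83.2°) + j·sin(83.2°)) = 2.629 + j22.04 V
Step 2 — Sum components: V_total = 191.2 - j190.8 V.
Step 3 — Convert to polar: |V_total| = 270.1 V, ∠V_total = -44.9°.

V_total = 270.1∠-44.9° V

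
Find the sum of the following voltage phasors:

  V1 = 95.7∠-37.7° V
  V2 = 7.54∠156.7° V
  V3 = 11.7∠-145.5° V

Step 1 — Convert each phasor to rectangular form:
  V1 = 95.7·(cos(-37.7°) + j·sin(-37.7°)) = 75.72 - j58.52 V
  V2 = 7.54·(cos(156.7°) + j·sin(156.7°)) = -6.925 + j2.982 V
  V3 = 11.7·(cos(-145.5°) + j·sin(-145.5°)) = -9.642 - j6.627 V
Step 2 — Sum components: V_total = 59.15 - j62.17 V.
Step 3 — Convert to polar: |V_total| = 85.81 V, ∠V_total = -46.4°.

V_total = 85.81∠-46.4° V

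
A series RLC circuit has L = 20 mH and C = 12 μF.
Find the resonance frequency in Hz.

Step 1 — Resonance condition Im(Z)=0 gives ω₀ = 1/√(LC).
Step 2 — ω₀ = 1/√(0.02·1.2e-05) = 2041 rad/s.
Step 3 — f₀ = ω₀/(2π) = 324.9 Hz.

f₀ = 324.9 Hz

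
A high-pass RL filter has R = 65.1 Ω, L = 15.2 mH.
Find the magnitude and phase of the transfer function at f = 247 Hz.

Step 1 — Angular frequency: ω = 2π·247 = 1552 rad/s.
Step 2 — Transfer function: H(jω) = jωL/(R + jωL).
Step 3 — Numerator jωL = j·23.59; denominator R + jωL = 65.1 + j23.59.
Step 4 — H = 0.1161 + j0.3203.
Step 5 — Magnitude: |H| = 0.3407 (-9.4 dB); phase: φ = 70.1°.

|H| = 0.3407 (-9.4 dB), φ = 70.1°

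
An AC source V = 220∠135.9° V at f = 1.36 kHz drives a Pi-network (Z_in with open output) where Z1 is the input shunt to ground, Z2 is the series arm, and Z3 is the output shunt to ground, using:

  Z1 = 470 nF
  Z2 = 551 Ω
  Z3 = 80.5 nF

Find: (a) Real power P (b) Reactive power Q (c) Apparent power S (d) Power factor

Step 1 — Angular frequency: ω = 2π·f = 2π·1360 = 8545 rad/s.
Step 2 — Component impedances:
  Z1: Z = 1/(jωC) = -j/(ω·C) = 0 - j249 Ω
  Z2: Z = R = 551 Ω
  Z3: Z = 1/(jωC) = -j/(ω·C) = 0 - j1454 Ω
Step 3 — With open output, the series arm Z2 and the output shunt Z3 appear in series to ground: Z2 + Z3 = 551 - j1454 Ω.
Step 4 — Parallel with input shunt Z1: Z_in = Z1 || (Z2 + Z3) = 10.67 - j216 Ω = 216.3∠-87.2° Ω.
Step 5 — Source phasor: V = 220∠135.9° V = -158 + j153.1 V.
Step 6 — Current: I = V / Z = -0.743 - j0.6946 A = 1.017∠-136.9° A.
Step 7 — Complex power: S = V·I* = 11.03 - j223.5 VA.
Step 8 — Real power: P = Re(S) = 11.03 W.
Step 9 — Reactive power: Q = Im(S) = -223.5 VAR.
Step 10 — Apparent power: |S| = 223.8 VA.
Step 11 — Power factor: PF = P/|S| = 0.04931 (leading).

(a) P = 11.03 W  (b) Q = -223.5 VAR  (c) S = 223.8 VA  (d) PF = 0.04931 (leading)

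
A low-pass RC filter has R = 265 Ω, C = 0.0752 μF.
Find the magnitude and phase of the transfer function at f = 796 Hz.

Step 1 — Angular frequency: ω = 2π·796 = 5001 rad/s.
Step 2 — Transfer function: H(jω) = 1/(1 + jωRC).
Step 3 — Denominator: 1 + jωRC = 1 + j·5001·265·7.52e-08 = 1 + j0.09967.
Step 4 — H = 0.9902 - j0.09869.
Step 5 — Magnitude: |H| = 0.9951 (-0.0 dB); phase: φ = -5.7°.

|H| = 0.9951 (-0.0 dB), φ = -5.7°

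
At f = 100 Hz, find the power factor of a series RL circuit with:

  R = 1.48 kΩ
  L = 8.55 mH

Step 1 — Angular frequency: ω = 2π·f = 2π·100 = 628.3 rad/s.
Step 2 — Component impedances:
  R: Z = R = 1480 Ω
  L: Z = jωL = j·628.3·0.00855 = 0 + j5.372 Ω
Step 3 — Series combination: Z_total = R + L = 1480 + j5.372 Ω = 1480∠0.2° Ω.
Step 4 — Power factor: PF = cos(φ) = Re(Z)/|Z| = 1480/1480 = 1.
Step 5 — Type: Im(Z) = 5.372 ⇒ lagging (phase φ = 0.2°).

PF = 1 (lagging, φ = 0.2°)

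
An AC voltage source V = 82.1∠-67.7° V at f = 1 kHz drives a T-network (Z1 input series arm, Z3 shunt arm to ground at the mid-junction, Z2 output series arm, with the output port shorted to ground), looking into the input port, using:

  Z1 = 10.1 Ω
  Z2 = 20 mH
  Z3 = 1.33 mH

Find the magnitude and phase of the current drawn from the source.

Step 1 — Angular frequency: ω = 2π·f = 2π·1000 = 6283 rad/s.
Step 2 — Component impedances:
  Z1: Z = R = 10.1 Ω
  Z2: Z = jωL = j·6283·0.02 = 0 + j125.7 Ω
  Z3: Z = jωL = j·6283·0.00133 = 0 + j8.357 Ω
Step 3 — With the output port shorted to ground, the output series arm Z2 runs from the junction to ground; the shunt arm Z3 also runs from the junction to ground. They appear in parallel: Z3 || Z2 = 0 + j7.836 Ω.
Step 4 — Series with input arm Z1: Z_in = Z1 + (Z3 || Z2) = 10.1 + j7.836 Ω = 12.78∠37.8° Ω.
Step 5 — Source phasor: V = 82.1∠-67.7° V = 31.15 - j75.96 V.
Step 6 — Ohm's law: I = V / Z_total = (31.15 - j75.96) / (10.1 + j7.836) = -1.717 - j6.189 A.
Step 7 — Convert to polar: |I| = 6.423 A, ∠I = -105.5°.

I = 6.423∠-105.5° A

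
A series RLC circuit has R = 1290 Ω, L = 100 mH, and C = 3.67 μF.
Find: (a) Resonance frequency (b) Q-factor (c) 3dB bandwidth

Step 1 — Resonance condition Im(Z)=0 gives ω₀ = 1/√(LC).
Step 2 — ω₀ = 1/√(0.1·3.67e-06) = 1651 rad/s.
Step 3 — f₀ = ω₀/(2π) = 262.7 Hz.
Step 4 — Series Q: Q = ω₀L/R = 1651·0.1/1290 = 0.128.
Step 5 — 3dB bandwidth: Δω = ω₀/Q = 1.29e+04 rad/s; BW = Δω/(2π) = 2053 Hz.

(a) f₀ = 262.7 Hz  (b) Q = 0.128  (c) BW = 2053 Hz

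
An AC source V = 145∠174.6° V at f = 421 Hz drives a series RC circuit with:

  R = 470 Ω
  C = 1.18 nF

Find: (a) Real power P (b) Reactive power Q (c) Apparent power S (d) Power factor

Step 1 — Angular frequency: ω = 2π·f = 2π·421 = 2645 rad/s.
Step 2 — Component impedances:
  R: Z = R = 470 Ω
  C: Z = 1/(jωC) = -j/(ω·C) = 0 - j3.204e+05 Ω
Step 3 — Series combination: Z_total = R + C = 470 - j3.204e+05 Ω = 3.204e+05∠-89.9° Ω.
Step 4 — Source phasor: V = 145∠174.6° V = -144.4 + j13.65 V.
Step 5 — Current: I = V / Z = -4.325e-05 - j0.0004505 A = 0.0004526∠-95.5° A.
Step 6 — Complex power: S = V·I* = 9.628e-05 - j0.06563 VA.
Step 7 — Real power: P = Re(S) = 9.628e-05 W.
Step 8 — Reactive power: Q = Im(S) = -0.06563 VAR.
Step 9 — Apparent power: |S| = 0.06563 VA.
Step 10 — Power factor: PF = P/|S| = 0.001467 (leading).

(a) P = 9.628e-05 W  (b) Q = -0.06563 VAR  (c) S = 0.06563 VA  (d) PF = 0.001467 (leading)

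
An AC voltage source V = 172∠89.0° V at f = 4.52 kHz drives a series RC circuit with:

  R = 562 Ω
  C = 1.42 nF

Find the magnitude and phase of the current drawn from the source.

Step 1 — Angular frequency: ω = 2π·f = 2π·4520 = 2.84e+04 rad/s.
Step 2 — Component impedances:
  R: Z = R = 562 Ω
  C: Z = 1/(jωC) = -j/(ω·C) = 0 - j2.48e+04 Ω
Step 3 — Series combination: Z_total = R + C = 562 - j2.48e+04 Ω = 2.48e+04∠-88.7° Ω.
Step 4 — Source phasor: V = 172∠89.0° V = 3.002 + j172 V.
Step 5 — Ohm's law: I = V / Z_total = (3.002 + j172) / (562 - j2.48e+04) = -0.006929 + j0.0002781 A.
Step 6 — Convert to polar: |I| = 0.006935 A, ∠I = 177.7°.

I = 0.006935∠177.7° A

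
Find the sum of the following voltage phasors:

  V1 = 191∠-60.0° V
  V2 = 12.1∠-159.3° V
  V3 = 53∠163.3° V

Step 1 — Convert each phasor to rectangular form:
  V1 = 191·(cos(-60.0°) + j·sin(-60.0°)) = 95.5 - j165.4 V
  V2 = 12.1·(cos(-159.3°) + j·sin(-159.3°)) = -11.32 - j4.277 V
  V3 = 53·(cos(163.3°) + j·sin(163.3°)) = -50.76 + j15.23 V
Step 2 — Sum components: V_total = 33.42 - j154.5 V.
Step 3 — Convert to polar: |V_total| = 158 V, ∠V_total = -77.8°.

V_total = 158∠-77.8° V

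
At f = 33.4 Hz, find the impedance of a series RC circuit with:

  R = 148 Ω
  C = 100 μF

Step 1 — Angular frequency: ω = 2π·f = 2π·33.4 = 209.9 rad/s.
Step 2 — Component impedances:
  R: Z = R = 148 Ω
  C: Z = 1/(jωC) = -j/(ω·C) = 0 - j47.65 Ω
Step 3 — Series combination: Z_total = R + C = 148 - j47.65 Ω = 155.5∠-17.8° Ω.

Z = 148 - j47.65 Ω = 155.5∠-17.8° Ω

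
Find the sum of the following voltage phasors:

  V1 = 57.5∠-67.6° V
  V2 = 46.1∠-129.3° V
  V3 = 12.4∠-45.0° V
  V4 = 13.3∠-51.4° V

Step 1 — Convert each phasor to rectangular form:
  V1 = 57.5·(cos(-67.6°) + j·sin(-67.6°)) = 21.91 - j53.16 V
  V2 = 46.1·(cos(-129.3°) + j·sin(-129.3°)) = -29.2 - j35.67 V
  V3 = 12.4·(cos(-45.0°) + j·sin(-45.0°)) = 8.768 - j8.768 V
  V4 = 13.3·(cos(-51.4°) + j·sin(-51.4°)) = 8.298 - j10.39 V
Step 2 — Sum components: V_total = 9.778 - j108 V.
Step 3 — Convert to polar: |V_total| = 108.4 V, ∠V_total = -84.8°.

V_total = 108.4∠-84.8° V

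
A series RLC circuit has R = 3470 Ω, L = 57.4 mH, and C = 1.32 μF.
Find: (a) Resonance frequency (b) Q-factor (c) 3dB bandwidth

Step 1 — Resonance condition Im(Z)=0 gives ω₀ = 1/√(LC).
Step 2 — ω₀ = 1/√(0.0574·1.32e-06) = 3633 rad/s.
Step 3 — f₀ = ω₀/(2π) = 578.2 Hz.
Step 4 — Series Q: Q = ω₀L/R = 3633·0.0574/3470 = 0.0601.
Step 5 — 3dB bandwidth: Δω = ω₀/Q = 6.045e+04 rad/s; BW = Δω/(2π) = 9621 Hz.

(a) f₀ = 578.2 Hz  (b) Q = 0.0601  (c) BW = 9621 Hz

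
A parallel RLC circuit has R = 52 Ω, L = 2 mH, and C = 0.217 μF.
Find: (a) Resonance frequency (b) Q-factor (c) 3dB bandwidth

Step 1 — Resonance: ω₀ = 1/√(LC) = 1/√(0.002·2.17e-07) = 4.8e+04 rad/s.
Step 2 — f₀ = ω₀/(2π) = 7640 Hz.
Step 3 — Parallel Q: Q = R/(ω₀L) = 52/(4.8e+04·0.002) = 0.5416.
Step 4 — Bandwidth: Δω = ω₀/Q = 8.862e+04 rad/s; BW = Δω/(2π) = 1.41e+04 Hz.

(a) f₀ = 7640 Hz  (b) Q = 0.5416  (c) BW = 1.41e+04 Hz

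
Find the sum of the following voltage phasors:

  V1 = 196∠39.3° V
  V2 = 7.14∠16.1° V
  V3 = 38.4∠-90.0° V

Step 1 — Convert each phasor to rectangular form:
  V1 = 196·(cos(39.3°) + j·sin(39.3°)) = 151.7 + j124.1 V
  V2 = 7.14·(cos(16.1°) + j·sin(16.1°)) = 6.86 + j1.98 V
  V3 = 38.4·(cos(-90.0°) + j·sin(-90.0°)) = 0 - j38.4 V
Step 2 — Sum components: V_total = 158.5 + j87.72 V.
Step 3 — Convert to polar: |V_total| = 181.2 V, ∠V_total = 29.0°.

V_total = 181.2∠29.0° V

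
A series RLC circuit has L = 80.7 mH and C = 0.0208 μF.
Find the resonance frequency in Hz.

Step 1 — Resonance condition Im(Z)=0 gives ω₀ = 1/√(LC).
Step 2 — ω₀ = 1/√(0.0807·2.08e-08) = 2.441e+04 rad/s.
Step 3 — f₀ = ω₀/(2π) = 3885 Hz.

f₀ = 3885 Hz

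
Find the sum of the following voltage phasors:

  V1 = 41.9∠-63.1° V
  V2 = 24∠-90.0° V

Step 1 — Convert each phasor to rectangular form:
  V1 = 41.9·(cos(-63.1°) + j·sin(-63.1°)) = 18.96 - j37.37 V
  V2 = 24·(cos(-90.0°) + j·sin(-90.0°)) = 0 - j24 V
Step 2 — Sum components: V_total = 18.96 - j61.37 V.
Step 3 — Convert to polar: |V_total| = 64.23 V, ∠V_total = -72.8°.

V_total = 64.23∠-72.8° V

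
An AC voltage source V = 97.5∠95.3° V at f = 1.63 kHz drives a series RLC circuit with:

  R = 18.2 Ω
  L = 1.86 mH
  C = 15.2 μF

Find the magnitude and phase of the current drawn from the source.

Step 1 — Angular frequency: ω = 2π·f = 2π·1630 = 1.024e+04 rad/s.
Step 2 — Component impedances:
  R: Z = R = 18.2 Ω
  L: Z = jωL = j·1.024e+04·0.00186 = 0 + j19.05 Ω
  C: Z = 1/(jωC) = -j/(ω·C) = 0 - j6.424 Ω
Step 3 — Series combination: Z_total = R + L + C = 18.2 + j12.63 Ω = 22.15∠34.7° Ω.
Step 4 — Source phasor: V = 97.5∠95.3° V = -9.006 + j97.08 V.
Step 5 — Ohm's law: I = V / Z_total = (-9.006 + j97.08) / (18.2 + j12.63) = 2.164 + j3.833 A.
Step 6 — Convert to polar: |I| = 4.402 A, ∠I = 60.6°.

I = 4.402∠60.6° A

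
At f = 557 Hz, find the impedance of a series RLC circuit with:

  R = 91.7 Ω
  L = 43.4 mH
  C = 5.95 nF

Step 1 — Angular frequency: ω = 2π·f = 2π·557 = 3500 rad/s.
Step 2 — Component impedances:
  R: Z = R = 91.7 Ω
  L: Z = jωL = j·3500·0.0434 = 0 + j151.9 Ω
  C: Z = 1/(jωC) = -j/(ω·C) = 0 - j4.802e+04 Ω
Step 3 — Series combination: Z_total = R + L + C = 91.7 - j4.787e+04 Ω = 4.787e+04∠-89.9° Ω.

Z = 91.7 - j4.787e+04 Ω = 4.787e+04∠-89.9° Ω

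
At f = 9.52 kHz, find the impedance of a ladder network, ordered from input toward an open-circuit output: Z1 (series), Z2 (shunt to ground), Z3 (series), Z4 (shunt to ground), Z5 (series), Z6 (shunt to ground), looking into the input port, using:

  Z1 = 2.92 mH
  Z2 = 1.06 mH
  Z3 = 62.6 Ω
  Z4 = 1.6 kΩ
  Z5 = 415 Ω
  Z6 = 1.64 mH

Step 1 — Angular frequency: ω = 2π·f = 2π·9520 = 5.982e+04 rad/s.
Step 2 — Component impedances:
  Z1: Z = jωL = j·5.982e+04·0.00292 = 0 + j174.7 Ω
  Z2: Z = jωL = j·5.982e+04·0.00106 = 0 + j63.4 Ω
  Z3: Z = R = 62.6 Ω
  Z4: Z = R = 1600 Ω
  Z5: Z = R = 415 Ω
  Z6: Z = jωL = j·5.982e+04·0.00164 = 0 + j98.1 Ω
Step 3 — Ladder network (open output): work backward from the far end, alternating series and parallel combinations. Z_in = 9.247 + j235.1 Ω = 235.3∠87.7° Ω.

Z = 9.247 + j235.1 Ω = 235.3∠87.7° Ω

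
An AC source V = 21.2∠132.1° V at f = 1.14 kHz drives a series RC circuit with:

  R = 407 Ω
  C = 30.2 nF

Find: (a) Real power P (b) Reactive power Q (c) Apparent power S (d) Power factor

Step 1 — Angular frequency: ω = 2π·f = 2π·1140 = 7163 rad/s.
Step 2 — Component impedances:
  R: Z = R = 407 Ω
  C: Z = 1/(jωC) = -j/(ω·C) = 0 - j4623 Ω
Step 3 — Series combination: Z_total = R + C = 407 - j4623 Ω = 4641∠-85.0° Ω.
Step 4 — Source phasor: V = 21.2∠132.1° V = -14.21 + j15.73 V.
Step 5 — Current: I = V / Z = -0.003645 - j0.002754 A = 0.004568∠-142.9° A.
Step 6 — Complex power: S = V·I* = 0.008494 - j0.09647 VA.
Step 7 — Real power: P = Re(S) = 0.008494 W.
Step 8 — Reactive power: Q = Im(S) = -0.09647 VAR.
Step 9 — Apparent power: |S| = 0.09685 VA.
Step 10 — Power factor: PF = P/|S| = 0.0877 (leading).

(a) P = 0.008494 W  (b) Q = -0.09647 VAR  (c) S = 0.09685 VA  (d) PF = 0.0877 (leading)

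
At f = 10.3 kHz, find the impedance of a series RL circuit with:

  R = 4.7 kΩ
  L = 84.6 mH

Step 1 — Angular frequency: ω = 2π·f = 2π·1.03e+04 = 6.472e+04 rad/s.
Step 2 — Component impedances:
  R: Z = R = 4700 Ω
  L: Z = jωL = j·6.472e+04·0.0846 = 0 + j5475 Ω
Step 3 — Series combination: Z_total = R + L = 4700 + j5475 Ω = 7216∠49.4° Ω.

Z = 4700 + j5475 Ω = 7216∠49.4° Ω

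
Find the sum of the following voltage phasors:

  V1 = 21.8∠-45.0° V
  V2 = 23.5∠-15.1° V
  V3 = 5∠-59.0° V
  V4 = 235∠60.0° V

Step 1 — Convert each phasor to rectangular form:
  V1 = 21.8·(cos(-45.0°) + j·sin(-45.0°)) = 15.41 - j15.41 V
  V2 = 23.5·(cos(-15.1°) + j·sin(-15.1°)) = 22.69 - j6.122 V
  V3 = 5·(cos(-59.0°) + j·sin(-59.0°)) = 2.575 - j4.286 V
  V4 = 235·(cos(60.0°) + j·sin(60.0°)) = 117.5 + j203.5 V
Step 2 — Sum components: V_total = 158.2 + j177.7 V.
Step 3 — Convert to polar: |V_total| = 237.9 V, ∠V_total = 48.3°.

V_total = 237.9∠48.3° V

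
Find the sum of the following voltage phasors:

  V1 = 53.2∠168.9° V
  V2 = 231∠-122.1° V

Step 1 — Convert each phasor to rectangular form:
  V1 = 53.2·(cos(168.9°) + j·sin(168.9°)) = -52.2 + j10.24 V
  V2 = 231·(cos(-122.1°) + j·sin(-122.1°)) = -122.8 - j195.7 V
Step 2 — Sum components: V_total = -175 - j185.4 V.
Step 3 — Convert to polar: |V_total| = 254.9 V, ∠V_total = -133.3°.

V_total = 254.9∠-133.3° V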